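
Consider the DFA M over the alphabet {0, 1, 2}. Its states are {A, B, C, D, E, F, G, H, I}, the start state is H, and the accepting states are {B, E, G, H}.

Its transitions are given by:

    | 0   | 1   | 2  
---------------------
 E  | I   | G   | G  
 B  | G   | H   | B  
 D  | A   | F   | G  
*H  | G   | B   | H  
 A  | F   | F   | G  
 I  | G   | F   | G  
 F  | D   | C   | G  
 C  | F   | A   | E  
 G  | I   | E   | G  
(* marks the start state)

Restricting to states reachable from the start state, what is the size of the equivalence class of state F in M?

4

Initial partition by acceptance: {B,E,G,H} | {A,C,D,F,I}.
Split {B,E,G,H} by δ(·,0) → {B,H} and {E,G}.
Refine {A,C,D,F,I} on symbol 0: members go to different blocks, giving {A,C,D,F} and {I}.
The partition is now stable with 4 blocks: {B,H} | {A,C,D,F} | {E,G} | {I}.
State F belongs to the block {A,C,D,F}, which has 4 states.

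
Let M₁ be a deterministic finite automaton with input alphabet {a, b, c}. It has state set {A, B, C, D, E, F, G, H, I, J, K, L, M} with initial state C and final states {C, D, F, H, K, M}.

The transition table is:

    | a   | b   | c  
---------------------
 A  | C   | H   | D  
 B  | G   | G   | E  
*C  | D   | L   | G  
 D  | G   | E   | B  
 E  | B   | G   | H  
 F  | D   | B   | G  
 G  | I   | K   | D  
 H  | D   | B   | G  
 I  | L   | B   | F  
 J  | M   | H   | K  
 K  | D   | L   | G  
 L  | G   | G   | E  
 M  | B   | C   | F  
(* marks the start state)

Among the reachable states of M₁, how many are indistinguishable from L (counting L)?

2

States {A,J,M} cannot be reached from the start state, so discard them.
Start with accepting vs non-accepting: {C,D,F,H,K} | {B,E,G,I,L}.
Split {C,D,F,H,K} by δ(·,a) → {C,F,H,K} and {D}.
On input b, block {B,E,G,I,L} splits into {B,E,I,L} and {G}.
Refine {B,E,I,L} on symbol a: members go to different blocks, giving {B,L} and {E,I}.
Refine {E,I} on symbol b: members go to different blocks, giving {E} and {I}.
The partition is now stable with 6 blocks: {C,F,H,K} | {B,L} | {D} | {G} | {E} | {I}.
The equivalence class containing L is {B,L}, of size 2.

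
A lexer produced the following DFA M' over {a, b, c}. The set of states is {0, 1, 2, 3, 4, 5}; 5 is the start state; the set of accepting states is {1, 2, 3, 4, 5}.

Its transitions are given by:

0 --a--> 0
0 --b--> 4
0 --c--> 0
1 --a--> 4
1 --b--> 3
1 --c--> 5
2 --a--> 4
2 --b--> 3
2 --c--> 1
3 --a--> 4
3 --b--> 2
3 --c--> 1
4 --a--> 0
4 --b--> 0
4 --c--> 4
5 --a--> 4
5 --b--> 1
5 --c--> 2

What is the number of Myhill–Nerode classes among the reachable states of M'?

Initial partition by acceptance: {1,2,3,4,5} | {0}.
Refine {1,2,3,4,5} on symbol a: members go to different blocks, giving {1,2,3,5} and {4}.
Stable partition: {1,2,3,5} | {0} | {4} — 3 equivalence classes.

3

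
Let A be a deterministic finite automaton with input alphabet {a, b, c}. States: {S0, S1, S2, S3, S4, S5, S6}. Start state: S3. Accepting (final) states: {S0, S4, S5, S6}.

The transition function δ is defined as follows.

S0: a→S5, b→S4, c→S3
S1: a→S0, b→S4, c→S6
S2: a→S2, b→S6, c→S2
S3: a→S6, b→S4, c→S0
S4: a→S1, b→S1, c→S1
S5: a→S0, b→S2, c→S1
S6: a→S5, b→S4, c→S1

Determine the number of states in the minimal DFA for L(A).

Start with accepting vs non-accepting: {S0,S4,S5,S6} | {S1,S2,S3}.
Split {S0,S4,S5,S6} by δ(·,a) → {S0,S5,S6} and {S4}.
Split {S0,S5,S6} by δ(·,b) → {S0,S6} and {S5}.
Split {S1,S2,S3} by δ(·,a) → {S1,S3} and {S2}.
No further refinement is possible. Final partition (5 blocks): {S0,S6} | {S1,S3} | {S4} | {S5} | {S2}.

5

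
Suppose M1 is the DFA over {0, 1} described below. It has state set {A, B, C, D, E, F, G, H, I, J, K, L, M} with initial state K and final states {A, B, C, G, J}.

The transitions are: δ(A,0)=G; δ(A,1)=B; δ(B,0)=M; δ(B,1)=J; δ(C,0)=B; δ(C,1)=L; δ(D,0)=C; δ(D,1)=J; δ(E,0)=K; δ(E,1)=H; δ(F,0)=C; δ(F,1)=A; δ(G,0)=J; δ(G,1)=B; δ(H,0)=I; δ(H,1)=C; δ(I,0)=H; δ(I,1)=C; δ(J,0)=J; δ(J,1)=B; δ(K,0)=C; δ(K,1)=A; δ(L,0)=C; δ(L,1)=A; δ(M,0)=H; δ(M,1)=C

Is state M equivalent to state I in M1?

Reachable states from the start: {A,B,C,G,H,I,J,K,L,M}. Unreachable: {D,E,F} — drop them.
Initial partition by acceptance: {A,B,C,G,J} | {H,I,K,L,M}.
On input 0, block {A,B,C,G,J} splits into {A,C,G,J} and {B}.
Refine {A,C,G,J} on symbol 0: members go to different blocks, giving {A,G,J} and {C}.
On input 0, block {H,I,K,L,M} splits into {H,I,M} and {K,L}.
No further refinement is possible. Final partition (5 blocks): {A,G,J} | {H,I,M} | {B} | {C} | {K,L}.
M and I lie in the same block of the stable partition, so they are equivalent — no string distinguishes them.

Yes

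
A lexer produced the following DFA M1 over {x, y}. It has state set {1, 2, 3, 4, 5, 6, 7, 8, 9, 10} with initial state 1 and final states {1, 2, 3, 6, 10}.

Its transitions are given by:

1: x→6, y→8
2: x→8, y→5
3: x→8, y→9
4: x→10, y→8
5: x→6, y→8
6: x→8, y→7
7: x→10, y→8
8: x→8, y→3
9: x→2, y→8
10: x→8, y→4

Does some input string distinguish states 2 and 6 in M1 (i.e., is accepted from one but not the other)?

No

Start with accepting vs non-accepting: {1,2,3,6,10} | {4,5,7,8,9}.
Refine {1,2,3,6,10} on symbol x: members go to different blocks, giving {2,3,6,10} and {1}.
Refine {4,5,7,8,9} on symbol x: members go to different blocks, giving {4,5,7,9} and {8}.
No further refinement is possible. Final partition (4 blocks): {2,3,6,10} | {4,5,7,9} | {1} | {8}.
2 and 6 lie in the same block of the stable partition, so they are equivalent — no string distinguishes them.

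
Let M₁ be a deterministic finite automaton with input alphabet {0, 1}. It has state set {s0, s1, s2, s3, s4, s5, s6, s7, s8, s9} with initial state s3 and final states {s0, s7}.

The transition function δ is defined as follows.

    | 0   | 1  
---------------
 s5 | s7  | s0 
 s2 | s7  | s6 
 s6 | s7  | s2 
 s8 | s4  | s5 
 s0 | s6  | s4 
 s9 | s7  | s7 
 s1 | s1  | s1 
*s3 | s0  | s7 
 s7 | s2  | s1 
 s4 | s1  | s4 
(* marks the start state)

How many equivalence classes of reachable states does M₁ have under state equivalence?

States {s5,s8,s9} cannot be reached from the start state, so discard them.
Start with accepting vs non-accepting: {s0,s7} | {s1,s2,s3,s4,s6}.
Refine {s1,s2,s3,s4,s6} on symbol 0: members go to different blocks, giving {s2,s3,s6} and {s1,s4}.
Refine {s2,s3,s6} on symbol 1: members go to different blocks, giving {s2,s6} and {s3}.
No further refinement is possible. Final partition (4 blocks): {s0,s7} | {s2,s6} | {s1,s4} | {s3}.

4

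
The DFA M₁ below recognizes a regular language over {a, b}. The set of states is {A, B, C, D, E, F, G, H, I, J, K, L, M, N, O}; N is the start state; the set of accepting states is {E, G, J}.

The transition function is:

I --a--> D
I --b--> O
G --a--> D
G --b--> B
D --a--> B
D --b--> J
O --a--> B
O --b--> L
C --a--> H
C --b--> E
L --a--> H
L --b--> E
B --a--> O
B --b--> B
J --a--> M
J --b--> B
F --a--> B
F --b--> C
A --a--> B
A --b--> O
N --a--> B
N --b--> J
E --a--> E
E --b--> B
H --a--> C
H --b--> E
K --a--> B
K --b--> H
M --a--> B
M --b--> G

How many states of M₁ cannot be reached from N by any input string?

4

No path from N leads to A, F, I, K; the other 11 states are all reachable.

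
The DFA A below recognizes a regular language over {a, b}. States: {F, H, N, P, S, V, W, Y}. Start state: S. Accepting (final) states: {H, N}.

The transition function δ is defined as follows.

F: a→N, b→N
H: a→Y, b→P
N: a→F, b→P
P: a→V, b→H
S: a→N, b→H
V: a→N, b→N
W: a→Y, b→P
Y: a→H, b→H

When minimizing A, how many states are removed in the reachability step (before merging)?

No path from S leads to W; the other 7 states are all reachable.

1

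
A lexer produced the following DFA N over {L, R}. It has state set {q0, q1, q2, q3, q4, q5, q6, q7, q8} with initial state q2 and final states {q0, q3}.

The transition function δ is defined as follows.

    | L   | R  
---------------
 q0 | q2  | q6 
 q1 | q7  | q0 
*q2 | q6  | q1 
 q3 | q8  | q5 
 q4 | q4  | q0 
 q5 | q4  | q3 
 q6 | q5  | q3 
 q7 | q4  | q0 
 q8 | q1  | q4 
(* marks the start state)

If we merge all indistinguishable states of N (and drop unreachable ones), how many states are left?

All states are reachable from the start state.
Start with accepting vs non-accepting: {q0,q3} | {q1,q2,q4,q5,q6,q7,q8}.
Refine {q1,q2,q4,q5,q6,q7,q8} on symbol R: members go to different blocks, giving {q1,q4,q5,q6,q7} and {q2,q8}.
Stable partition: {q0,q3} | {q1,q4,q5,q6,q7} | {q2,q8} — 3 equivalence classes.

3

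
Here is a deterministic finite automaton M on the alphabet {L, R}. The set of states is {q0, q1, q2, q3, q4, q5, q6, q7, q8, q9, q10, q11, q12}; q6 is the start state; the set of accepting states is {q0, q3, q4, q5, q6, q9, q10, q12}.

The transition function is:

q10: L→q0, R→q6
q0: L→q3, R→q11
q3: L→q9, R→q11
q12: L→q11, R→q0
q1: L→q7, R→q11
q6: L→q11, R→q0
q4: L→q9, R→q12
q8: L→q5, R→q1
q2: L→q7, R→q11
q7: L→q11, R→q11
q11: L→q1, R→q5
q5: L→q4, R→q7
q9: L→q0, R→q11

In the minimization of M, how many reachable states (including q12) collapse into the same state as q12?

States {q2,q8,q10} cannot be reached from the start state, so discard them.
P0 = {q0,q3,q4,q5,q6,q9,q12} | {q1,q7,q11}.
Refine {q0,q3,q4,q5,q6,q9,q12} on symbol L: members go to different blocks, giving {q0,q3,q4,q5,q9} and {q6,q12}.
Split {q0,q3,q4,q5,q9} by δ(·,R) → {q0,q3,q5,q9} and {q4}.
On input L, block {q0,q3,q5,q9} splits into {q0,q3,q9} and {q5}.
Refine {q1,q7,q11} on symbol R: members go to different blocks, giving {q1,q7} and {q11}.
Refine {q1,q7} on symbol L: members go to different blocks, giving {q1} and {q7}.
The partition is now stable with 7 blocks: {q0,q3,q9} | {q1} | {q6,q12} | {q4} | {q5} | {q11} | {q7}.
State q12 belongs to the block {q6,q12}, which has 2 states.

2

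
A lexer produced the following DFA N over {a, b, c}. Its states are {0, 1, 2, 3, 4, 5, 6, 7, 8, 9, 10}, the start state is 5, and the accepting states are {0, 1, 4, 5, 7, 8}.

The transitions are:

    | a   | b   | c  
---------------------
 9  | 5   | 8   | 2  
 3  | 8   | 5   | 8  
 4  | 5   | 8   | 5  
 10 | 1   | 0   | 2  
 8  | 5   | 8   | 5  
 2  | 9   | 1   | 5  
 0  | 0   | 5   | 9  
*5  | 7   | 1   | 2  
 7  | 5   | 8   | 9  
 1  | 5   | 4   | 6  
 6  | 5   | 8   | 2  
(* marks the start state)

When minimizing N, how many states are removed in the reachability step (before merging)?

3

Starting at 5 and following transitions, the reachable set is {1, 2, 4, 5, 6, 7, 8, 9}. That leaves 0, 3, 10 unreachable — 3 in total.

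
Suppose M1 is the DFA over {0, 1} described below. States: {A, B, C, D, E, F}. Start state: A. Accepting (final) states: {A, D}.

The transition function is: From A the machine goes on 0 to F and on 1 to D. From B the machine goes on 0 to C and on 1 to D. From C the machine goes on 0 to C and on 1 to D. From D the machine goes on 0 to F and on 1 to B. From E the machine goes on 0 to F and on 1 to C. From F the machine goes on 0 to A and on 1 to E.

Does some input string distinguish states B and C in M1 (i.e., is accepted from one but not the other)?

No

Every state is reachable, so we keep all 6.
Start with accepting vs non-accepting: {A,D} | {B,C,E,F}.
Refine {A,D} on symbol 1: members go to different blocks, giving {A} and {D}.
On input 0, block {B,C,E,F} splits into {B,C,E} and {F}.
Refine {B,C,E} on symbol 0: members go to different blocks, giving {B,C} and {E}.
The partition is now stable with 5 blocks: {A} | {B,C} | {D} | {F} | {E}.
B and C lie in the same block of the stable partition, so they are equivalent — no string distinguishes them.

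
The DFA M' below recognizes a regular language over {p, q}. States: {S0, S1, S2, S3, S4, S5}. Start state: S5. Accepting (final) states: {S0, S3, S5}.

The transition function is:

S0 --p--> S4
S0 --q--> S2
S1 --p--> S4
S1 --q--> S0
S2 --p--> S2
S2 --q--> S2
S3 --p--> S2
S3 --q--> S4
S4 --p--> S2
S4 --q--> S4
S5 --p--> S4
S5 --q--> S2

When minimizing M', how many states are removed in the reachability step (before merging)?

Starting at S5 and following transitions, the reachable set is {S2, S4, S5}. That leaves S0, S1, S3 unreachable — 3 in total.

3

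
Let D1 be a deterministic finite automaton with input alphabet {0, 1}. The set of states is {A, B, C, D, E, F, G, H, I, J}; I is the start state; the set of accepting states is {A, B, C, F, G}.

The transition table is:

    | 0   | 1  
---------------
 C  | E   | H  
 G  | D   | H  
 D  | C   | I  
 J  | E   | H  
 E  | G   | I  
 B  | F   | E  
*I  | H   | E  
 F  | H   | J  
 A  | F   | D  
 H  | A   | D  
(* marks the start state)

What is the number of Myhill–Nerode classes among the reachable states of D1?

States {B} cannot be reached from the start state, so discard them.
Start with accepting vs non-accepting: {A,C,F,G} | {D,E,H,I,J}.
On input 0, block {A,C,F,G} splits into {C,F,G} and {A}.
On input 0, block {D,E,H,I,J} splits into {D,E} and {I,J} and {H}.
On input 0, block {C,F,G} splits into {C,G} and {F}.
Refine {I,J} on symbol 0: members go to different blocks, giving {I} and {J}.
No further refinement is possible. Final partition (7 blocks): {C,G} | {D,E} | {A} | {I} | {H} | {F} | {J}.

7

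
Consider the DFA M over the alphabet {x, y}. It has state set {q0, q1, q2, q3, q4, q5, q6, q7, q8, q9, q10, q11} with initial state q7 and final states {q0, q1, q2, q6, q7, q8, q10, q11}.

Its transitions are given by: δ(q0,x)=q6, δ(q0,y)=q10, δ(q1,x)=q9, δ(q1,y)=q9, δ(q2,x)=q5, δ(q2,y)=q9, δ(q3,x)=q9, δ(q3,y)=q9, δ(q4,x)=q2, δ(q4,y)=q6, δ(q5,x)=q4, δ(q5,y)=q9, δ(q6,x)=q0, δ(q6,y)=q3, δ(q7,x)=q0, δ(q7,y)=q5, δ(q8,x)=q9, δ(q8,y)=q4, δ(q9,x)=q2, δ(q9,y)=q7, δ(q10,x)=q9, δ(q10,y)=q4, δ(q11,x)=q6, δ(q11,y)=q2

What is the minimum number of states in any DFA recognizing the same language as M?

First remove the unreachable states {q1,q8,q11}; 9 states remain.
P0 = {q0,q2,q6,q7,q10} | {q3,q4,q5,q9}.
Refine {q0,q2,q6,q7,q10} on symbol x: members go to different blocks, giving {q0,q6,q7} and {q2,q10}.
On input y, block {q0,q6,q7} splits into {q6,q7} and {q0}.
Split {q3,q4,q5,q9} by δ(·,x) → {q3,q5} and {q4,q9}.
Split {q2,q10} by δ(·,x) → {q2} and {q10}.
Stable partition: {q6,q7} | {q3,q5} | {q2} | {q0} | {q4,q9} | {q10} — 6 equivalence classes.

6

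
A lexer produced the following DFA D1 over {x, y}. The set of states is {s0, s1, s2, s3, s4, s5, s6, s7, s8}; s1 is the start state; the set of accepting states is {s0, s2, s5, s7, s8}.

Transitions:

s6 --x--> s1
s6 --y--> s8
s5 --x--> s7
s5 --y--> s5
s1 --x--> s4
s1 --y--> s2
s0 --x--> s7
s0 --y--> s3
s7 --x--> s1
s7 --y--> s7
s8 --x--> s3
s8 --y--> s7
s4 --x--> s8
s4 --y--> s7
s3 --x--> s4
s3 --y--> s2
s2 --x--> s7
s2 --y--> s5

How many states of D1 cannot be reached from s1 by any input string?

2

BFS from s1 reaches {s1, s2, s3, s4, s5, s7, s8}; the 2 state(s) s0, s6 are never visited.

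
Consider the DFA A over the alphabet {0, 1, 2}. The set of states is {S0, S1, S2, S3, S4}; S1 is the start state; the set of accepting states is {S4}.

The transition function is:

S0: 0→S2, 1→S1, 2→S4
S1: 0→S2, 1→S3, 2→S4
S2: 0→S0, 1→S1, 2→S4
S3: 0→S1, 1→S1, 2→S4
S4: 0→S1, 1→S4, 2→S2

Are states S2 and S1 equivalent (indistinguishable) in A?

Every state is reachable, so we keep all 5.
P0 = {S4} | {S0,S1,S2,S3}.
Stable partition: {S4} | {S0,S1,S2,S3} — 2 equivalence classes.
S2 and S1 lie in the same block of the stable partition, so they are equivalent — no string distinguishes them.

Yes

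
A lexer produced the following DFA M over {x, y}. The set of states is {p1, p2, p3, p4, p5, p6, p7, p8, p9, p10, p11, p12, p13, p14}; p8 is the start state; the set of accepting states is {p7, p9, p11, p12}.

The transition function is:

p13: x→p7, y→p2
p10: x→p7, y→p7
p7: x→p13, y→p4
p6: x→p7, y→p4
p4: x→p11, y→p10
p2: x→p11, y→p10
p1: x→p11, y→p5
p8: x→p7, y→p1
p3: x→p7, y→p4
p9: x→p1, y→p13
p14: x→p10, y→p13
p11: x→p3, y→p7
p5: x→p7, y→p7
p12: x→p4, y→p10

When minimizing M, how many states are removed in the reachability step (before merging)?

4

Starting at p8 and following transitions, the reachable set is {p1, p2, p3, p4, p5, p7, p8, p10, p11, p13}. That leaves p6, p9, p12, p14 unreachable — 4 in total.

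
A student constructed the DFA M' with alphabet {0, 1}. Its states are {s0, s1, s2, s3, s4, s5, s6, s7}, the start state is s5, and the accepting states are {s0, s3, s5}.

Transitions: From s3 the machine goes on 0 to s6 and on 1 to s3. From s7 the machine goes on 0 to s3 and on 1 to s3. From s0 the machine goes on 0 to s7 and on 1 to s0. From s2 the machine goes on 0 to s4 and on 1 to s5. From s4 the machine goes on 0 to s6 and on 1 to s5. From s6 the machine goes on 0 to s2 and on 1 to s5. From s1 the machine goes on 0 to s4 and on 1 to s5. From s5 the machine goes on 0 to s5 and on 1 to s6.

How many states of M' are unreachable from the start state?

Starting at s5 and following transitions, the reachable set is {s2, s4, s5, s6}. That leaves s0, s1, s3, s7 unreachable — 4 in total.

4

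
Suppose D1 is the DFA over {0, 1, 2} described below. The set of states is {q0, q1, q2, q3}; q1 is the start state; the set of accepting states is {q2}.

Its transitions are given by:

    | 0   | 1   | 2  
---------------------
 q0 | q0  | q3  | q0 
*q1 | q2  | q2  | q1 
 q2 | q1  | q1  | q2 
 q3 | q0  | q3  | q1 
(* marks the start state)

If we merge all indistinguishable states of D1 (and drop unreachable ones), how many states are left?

Reachable states from the start: {q1,q2}. Unreachable: {q0,q3} — drop them.
P0 = {q2} | {q1}.
The partition is now stable with 2 blocks: {q2} | {q1}.

2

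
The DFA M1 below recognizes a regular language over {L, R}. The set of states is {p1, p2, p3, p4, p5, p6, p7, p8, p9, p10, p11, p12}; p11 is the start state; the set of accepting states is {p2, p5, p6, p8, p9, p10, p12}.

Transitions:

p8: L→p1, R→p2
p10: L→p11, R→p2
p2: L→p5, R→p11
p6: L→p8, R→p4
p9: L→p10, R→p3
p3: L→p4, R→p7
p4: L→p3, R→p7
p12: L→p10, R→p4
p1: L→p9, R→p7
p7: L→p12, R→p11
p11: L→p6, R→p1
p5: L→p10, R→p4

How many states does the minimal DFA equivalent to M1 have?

5

P0 = {p2,p5,p6,p8,p9,p10,p12} | {p1,p3,p4,p7,p11}.
Split {p2,p5,p6,p8,p9,p10,p12} by δ(·,L) → {p2,p5,p6,p9,p12} and {p8,p10}.
Refine {p2,p5,p6,p9,p12} on symbol L: members go to different blocks, giving {p5,p6,p9,p12} and {p2}.
On input L, block {p1,p3,p4,p7,p11} splits into {p1,p7,p11} and {p3,p4}.
Stable partition: {p5,p6,p9,p12} | {p1,p7,p11} | {p8,p10} | {p2} | {p3,p4} — 5 equivalence classes.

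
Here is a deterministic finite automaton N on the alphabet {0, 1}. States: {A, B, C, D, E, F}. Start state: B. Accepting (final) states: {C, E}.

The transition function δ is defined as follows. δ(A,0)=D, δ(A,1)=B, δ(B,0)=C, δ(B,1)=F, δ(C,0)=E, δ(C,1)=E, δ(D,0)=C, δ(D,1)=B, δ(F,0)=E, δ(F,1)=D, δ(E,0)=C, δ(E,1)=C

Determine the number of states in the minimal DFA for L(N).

States {A} cannot be reached from the start state, so discard them.
Initial partition by acceptance: {C,E} | {B,D,F}.
Stable partition: {C,E} | {B,D,F} — 2 equivalence classes.

2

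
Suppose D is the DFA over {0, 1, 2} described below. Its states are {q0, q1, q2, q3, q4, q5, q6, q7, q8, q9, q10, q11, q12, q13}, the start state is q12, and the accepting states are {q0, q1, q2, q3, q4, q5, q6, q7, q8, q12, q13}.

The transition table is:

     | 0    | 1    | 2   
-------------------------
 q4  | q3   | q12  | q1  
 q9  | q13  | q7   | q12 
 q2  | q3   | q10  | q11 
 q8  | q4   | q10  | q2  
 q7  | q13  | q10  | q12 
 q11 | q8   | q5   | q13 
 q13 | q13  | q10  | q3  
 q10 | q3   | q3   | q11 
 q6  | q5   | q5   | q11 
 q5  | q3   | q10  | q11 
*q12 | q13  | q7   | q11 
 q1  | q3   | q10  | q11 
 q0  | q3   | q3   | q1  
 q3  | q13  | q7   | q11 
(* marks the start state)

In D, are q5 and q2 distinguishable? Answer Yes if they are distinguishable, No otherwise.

First remove the unreachable states {q0,q6,q9}; 11 states remain.
Start with accepting vs non-accepting: {q1,q2,q3,q4,q5,q7,q8,q12,q13} | {q10,q11}.
Split {q1,q2,q3,q4,q5,q7,q8,q12,q13} by δ(·,1) → {q1,q2,q5,q7,q8,q13} and {q3,q4,q12}.
Split {q1,q2,q5,q7,q8,q13} by δ(·,0) → {q1,q2,q5,q8} and {q7,q13}.
Split {q1,q2,q5,q8} by δ(·,2) → {q1,q2,q5} and {q8}.
On input 0, block {q10,q11} splits into {q10} and {q11}.
Refine {q3,q4,q12} on symbol 0: members go to different blocks, giving {q3,q12} and {q4}.
No further refinement is possible. Final partition (7 blocks): {q1,q2,q5} | {q10} | {q3,q12} | {q7,q13} | {q8} | {q11} | {q4}.
q5 and q2 lie in the same block of the stable partition, so they are equivalent — no string distinguishes them.

No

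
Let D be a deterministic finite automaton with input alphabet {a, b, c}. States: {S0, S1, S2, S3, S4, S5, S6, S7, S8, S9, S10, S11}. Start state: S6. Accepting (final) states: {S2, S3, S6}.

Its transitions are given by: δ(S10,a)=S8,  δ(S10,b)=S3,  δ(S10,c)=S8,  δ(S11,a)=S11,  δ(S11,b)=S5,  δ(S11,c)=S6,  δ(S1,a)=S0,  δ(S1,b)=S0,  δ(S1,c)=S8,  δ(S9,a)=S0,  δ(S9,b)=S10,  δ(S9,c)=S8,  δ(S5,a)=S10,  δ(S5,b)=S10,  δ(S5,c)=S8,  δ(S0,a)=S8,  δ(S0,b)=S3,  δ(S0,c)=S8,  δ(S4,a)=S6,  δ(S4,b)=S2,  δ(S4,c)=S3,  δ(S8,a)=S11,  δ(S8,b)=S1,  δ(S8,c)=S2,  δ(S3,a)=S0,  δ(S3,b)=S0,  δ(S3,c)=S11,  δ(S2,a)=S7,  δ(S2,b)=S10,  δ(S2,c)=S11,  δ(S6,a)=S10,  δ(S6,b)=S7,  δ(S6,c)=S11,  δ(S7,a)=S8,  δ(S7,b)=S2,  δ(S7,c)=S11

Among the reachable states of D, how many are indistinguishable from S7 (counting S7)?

3

First remove the unreachable states {S4,S9}; 10 states remain.
P0 = {S2,S3,S6} | {S0,S1,S5,S7,S8,S10,S11}.
Refine {S0,S1,S5,S7,S8,S10,S11} on symbol b: members go to different blocks, giving {S1,S5,S8,S11} and {S0,S7,S10}.
Split {S1,S5,S8,S11} by δ(·,a) → {S1,S5} and {S8,S11}.
The partition is now stable with 4 blocks: {S2,S3,S6} | {S1,S5} | {S0,S7,S10} | {S8,S11}.
State S7 belongs to the block {S0,S7,S10}, which has 3 states.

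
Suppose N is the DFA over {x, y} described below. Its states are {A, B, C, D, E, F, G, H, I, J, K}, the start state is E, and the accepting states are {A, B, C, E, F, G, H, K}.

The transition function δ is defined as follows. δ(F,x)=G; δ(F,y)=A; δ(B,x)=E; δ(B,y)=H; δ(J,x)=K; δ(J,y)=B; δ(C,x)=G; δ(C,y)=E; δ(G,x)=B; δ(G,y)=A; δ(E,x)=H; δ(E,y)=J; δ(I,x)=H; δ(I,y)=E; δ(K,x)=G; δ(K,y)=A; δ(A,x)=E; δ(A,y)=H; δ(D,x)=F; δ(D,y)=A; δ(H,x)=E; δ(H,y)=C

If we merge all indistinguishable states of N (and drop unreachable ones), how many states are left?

7

States {D,F,I} cannot be reached from the start state, so discard them.
Start with accepting vs non-accepting: {A,B,C,E,G,H,K} | {J}.
On input y, block {A,B,C,E,G,H,K} splits into {A,B,C,G,H,K} and {E}.
Split {A,B,C,G,H,K} by δ(·,x) → {A,B,H} and {C,G,K}.
Split {A,B,H} by δ(·,y) → {A,B} and {H}.
Refine {C,G,K} on symbol x: members go to different blocks, giving {C,K} and {G}.
On input y, block {C,K} splits into {C} and {K}.
No further refinement is possible. Final partition (7 blocks): {A,B} | {J} | {E} | {C} | {H} | {G} | {K}.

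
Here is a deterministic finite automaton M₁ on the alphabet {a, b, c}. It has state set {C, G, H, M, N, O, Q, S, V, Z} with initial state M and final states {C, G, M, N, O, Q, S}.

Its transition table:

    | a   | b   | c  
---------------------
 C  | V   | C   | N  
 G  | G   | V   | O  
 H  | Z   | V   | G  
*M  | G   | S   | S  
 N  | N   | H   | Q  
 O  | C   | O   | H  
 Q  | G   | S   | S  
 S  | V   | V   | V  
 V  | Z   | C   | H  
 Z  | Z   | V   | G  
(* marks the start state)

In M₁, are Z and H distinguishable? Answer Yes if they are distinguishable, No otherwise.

No

Every state is reachable, so we keep all 10.
Initial partition by acceptance: {C,G,M,N,O,Q,S} | {H,V,Z}.
Split {C,G,M,N,O,Q,S} by δ(·,a) → {G,M,N,O,Q} and {C,S}.
Refine {G,M,N,O,Q} on symbol a: members go to different blocks, giving {G,M,N,Q} and {O}.
Split {G,M,N,Q} by δ(·,b) → {M,Q} and {G,N}.
On input b, block {H,V,Z} splits into {H,Z} and {V}.
Split {C,S} by δ(·,b) → {C} and {S}.
Refine {G,N} on symbol b: members go to different blocks, giving {G} and {N}.
No further refinement is possible. Final partition (8 blocks): {M,Q} | {H,Z} | {C} | {O} | {G} | {V} | {S} | {N}.
Z and H lie in the same block of the stable partition, so they are equivalent — no string distinguishes them.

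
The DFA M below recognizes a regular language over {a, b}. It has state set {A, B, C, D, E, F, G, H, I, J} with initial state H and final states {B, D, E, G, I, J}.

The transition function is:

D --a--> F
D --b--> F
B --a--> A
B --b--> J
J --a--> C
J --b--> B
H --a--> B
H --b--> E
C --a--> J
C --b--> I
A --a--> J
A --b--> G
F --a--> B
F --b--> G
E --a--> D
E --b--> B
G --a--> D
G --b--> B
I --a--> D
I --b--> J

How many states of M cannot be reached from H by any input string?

0

A breadth-first search from the start state visits every state.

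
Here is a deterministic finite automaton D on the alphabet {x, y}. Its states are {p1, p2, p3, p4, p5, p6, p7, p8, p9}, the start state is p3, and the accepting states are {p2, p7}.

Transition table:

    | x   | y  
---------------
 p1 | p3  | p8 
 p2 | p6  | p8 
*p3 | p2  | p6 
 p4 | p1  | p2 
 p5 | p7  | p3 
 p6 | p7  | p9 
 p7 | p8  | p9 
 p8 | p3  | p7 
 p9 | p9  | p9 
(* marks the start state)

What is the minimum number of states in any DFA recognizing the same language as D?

States {p1,p4,p5} cannot be reached from the start state, so discard them.
Start with accepting vs non-accepting: {p2,p7} | {p3,p6,p8,p9}.
Split {p3,p6,p8,p9} by δ(·,x) → {p3,p6} and {p8,p9}.
Refine {p2,p7} on symbol x: members go to different blocks, giving {p2} and {p7}.
Split {p3,p6} by δ(·,x) → {p3} and {p6}.
Refine {p8,p9} on symbol x: members go to different blocks, giving {p8} and {p9}.
No further refinement is possible. Final partition (6 blocks): {p2} | {p3} | {p8} | {p7} | {p6} | {p9}.

6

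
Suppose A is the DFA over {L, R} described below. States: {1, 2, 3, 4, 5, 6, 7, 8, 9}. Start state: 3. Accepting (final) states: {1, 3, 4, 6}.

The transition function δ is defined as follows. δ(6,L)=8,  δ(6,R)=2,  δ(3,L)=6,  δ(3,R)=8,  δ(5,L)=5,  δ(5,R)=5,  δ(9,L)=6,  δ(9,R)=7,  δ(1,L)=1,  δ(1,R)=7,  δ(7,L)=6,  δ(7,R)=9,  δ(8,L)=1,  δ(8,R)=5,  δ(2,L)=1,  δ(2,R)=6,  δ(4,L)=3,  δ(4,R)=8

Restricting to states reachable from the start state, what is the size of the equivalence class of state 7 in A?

2

Reachable states from the start: {1,2,3,5,6,7,8,9}. Unreachable: {4} — drop them.
Initial partition by acceptance: {1,3,6} | {2,5,7,8,9}.
Refine {1,3,6} on symbol L: members go to different blocks, giving {1,3} and {6}.
Split {1,3} by δ(·,L) → {1} and {3}.
Split {2,5,7,8,9} by δ(·,L) → {2,8} and {7,9} and {5}.
On input R, block {2,8} splits into {2} and {8}.
The partition is now stable with 7 blocks: {1} | {2} | {6} | {3} | {7,9} | {5} | {8}.
The equivalence class containing 7 is {7,9}, of size 2.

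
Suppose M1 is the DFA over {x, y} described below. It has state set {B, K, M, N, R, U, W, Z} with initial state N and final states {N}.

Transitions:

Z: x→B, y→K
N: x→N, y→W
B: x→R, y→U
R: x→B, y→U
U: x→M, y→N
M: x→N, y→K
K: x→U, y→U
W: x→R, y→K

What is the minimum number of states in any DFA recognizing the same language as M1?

States {Z} cannot be reached from the start state, so discard them.
Initial partition by acceptance: {N} | {B,K,M,R,U,W}.
Split {B,K,M,R,U,W} by δ(·,x) → {B,K,R,U,W} and {M}.
Refine {B,K,R,U,W} on symbol x: members go to different blocks, giving {B,K,R,W} and {U}.
On input x, block {B,K,R,W} splits into {B,R,W} and {K}.
On input y, block {B,R,W} splits into {B,R} and {W}.
The partition is now stable with 6 blocks: {N} | {B,R} | {M} | {U} | {K} | {W}.

6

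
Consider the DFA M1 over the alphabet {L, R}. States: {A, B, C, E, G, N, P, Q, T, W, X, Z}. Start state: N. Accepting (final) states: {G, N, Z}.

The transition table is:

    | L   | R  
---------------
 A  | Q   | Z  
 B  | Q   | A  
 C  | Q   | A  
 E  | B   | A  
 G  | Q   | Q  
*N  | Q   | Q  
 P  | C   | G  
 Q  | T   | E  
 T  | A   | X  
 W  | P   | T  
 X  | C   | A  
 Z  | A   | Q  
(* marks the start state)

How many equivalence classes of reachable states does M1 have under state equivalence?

7

States {G,P,W} cannot be reached from the start state, so discard them.
Initial partition by acceptance: {N,Z} | {A,B,C,E,Q,T,X}.
Split {A,B,C,E,Q,T,X} by δ(·,R) → {B,C,E,Q,T,X} and {A}.
Refine {N,Z} on symbol L: members go to different blocks, giving {N} and {Z}.
Refine {B,C,E,Q,T,X} on symbol L: members go to different blocks, giving {B,C,E,Q,X} and {T}.
Refine {B,C,E,Q,X} on symbol L: members go to different blocks, giving {B,C,E,X} and {Q}.
Refine {B,C,E,X} on symbol L: members go to different blocks, giving {E,X} and {B,C}.
Stable partition: {N} | {E,X} | {A} | {Z} | {T} | {Q} | {B,C} — 7 equivalence classes.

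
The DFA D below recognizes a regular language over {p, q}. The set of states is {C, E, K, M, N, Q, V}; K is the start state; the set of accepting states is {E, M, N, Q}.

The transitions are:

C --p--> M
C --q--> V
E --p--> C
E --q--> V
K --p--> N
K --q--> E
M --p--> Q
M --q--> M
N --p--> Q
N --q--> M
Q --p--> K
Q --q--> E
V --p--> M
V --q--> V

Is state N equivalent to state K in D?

No

Initial partition by acceptance: {E,M,N,Q} | {C,K,V}.
On input p, block {E,M,N,Q} splits into {E,Q} and {M,N}.
Refine {E,Q} on symbol q: members go to different blocks, giving {Q} and {E}.
Refine {C,K,V} on symbol q: members go to different blocks, giving {C,V} and {K}.
No further refinement is possible. Final partition (5 blocks): {Q} | {C,V} | {M,N} | {E} | {K}.
N and K end up in different blocks, so they are distinguishable. For instance, the string 'ε' is accepted from only N.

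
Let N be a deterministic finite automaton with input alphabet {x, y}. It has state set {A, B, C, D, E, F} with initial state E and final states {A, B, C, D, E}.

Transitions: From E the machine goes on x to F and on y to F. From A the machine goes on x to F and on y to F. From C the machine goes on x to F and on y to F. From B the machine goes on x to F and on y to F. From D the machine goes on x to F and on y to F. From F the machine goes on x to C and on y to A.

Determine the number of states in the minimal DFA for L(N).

2

Reachable states from the start: {A,C,E,F}. Unreachable: {B,D} — drop them.
Start with accepting vs non-accepting: {A,C,E} | {F}.
Stable partition: {A,C,E} | {F} — 2 equivalence classes.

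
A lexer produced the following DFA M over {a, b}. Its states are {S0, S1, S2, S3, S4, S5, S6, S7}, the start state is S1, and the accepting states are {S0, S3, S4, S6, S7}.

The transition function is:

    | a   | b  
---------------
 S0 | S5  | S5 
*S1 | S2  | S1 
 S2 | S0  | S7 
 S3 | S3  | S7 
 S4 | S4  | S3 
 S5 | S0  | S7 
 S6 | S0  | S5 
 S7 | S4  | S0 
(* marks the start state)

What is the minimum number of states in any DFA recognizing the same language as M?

6

Reachable states from the start: {S0,S1,S2,S3,S4,S5,S7}. Unreachable: {S6} — drop them.
Initial partition by acceptance: {S0,S3,S4,S7} | {S1,S2,S5}.
Refine {S0,S3,S4,S7} on symbol a: members go to different blocks, giving {S3,S4,S7} and {S0}.
Split {S3,S4,S7} by δ(·,b) → {S3,S4} and {S7}.
On input b, block {S3,S4} splits into {S3} and {S4}.
Refine {S1,S2,S5} on symbol a: members go to different blocks, giving {S2,S5} and {S1}.
Stable partition: {S3} | {S2,S5} | {S0} | {S7} | {S4} | {S1} — 6 equivalence classes.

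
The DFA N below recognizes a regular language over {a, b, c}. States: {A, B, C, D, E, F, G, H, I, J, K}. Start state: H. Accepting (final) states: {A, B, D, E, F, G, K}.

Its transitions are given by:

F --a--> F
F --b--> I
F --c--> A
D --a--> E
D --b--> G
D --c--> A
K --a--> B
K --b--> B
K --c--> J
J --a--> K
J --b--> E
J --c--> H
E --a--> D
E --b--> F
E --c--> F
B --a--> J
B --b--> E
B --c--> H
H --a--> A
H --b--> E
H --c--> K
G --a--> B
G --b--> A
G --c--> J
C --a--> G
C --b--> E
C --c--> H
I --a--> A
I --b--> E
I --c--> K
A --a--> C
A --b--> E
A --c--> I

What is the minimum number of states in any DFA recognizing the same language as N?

7

Every state is reachable, so we keep all 11.
Initial partition by acceptance: {A,B,D,E,F,G,K} | {C,H,I,J}.
Split {A,B,D,E,F,G,K} by δ(·,a) → {D,E,F,G,K} and {A,B}.
On input a, block {D,E,F,G,K} splits into {D,E,F} and {G,K}.
On input b, block {D,E,F} splits into {D} and {E} and {F}.
Refine {C,H,I,J} on symbol a: members go to different blocks, giving {C,J} and {H,I}.
No further refinement is possible. Final partition (7 blocks): {D} | {C,J} | {A,B} | {G,K} | {E} | {F} | {H,I}.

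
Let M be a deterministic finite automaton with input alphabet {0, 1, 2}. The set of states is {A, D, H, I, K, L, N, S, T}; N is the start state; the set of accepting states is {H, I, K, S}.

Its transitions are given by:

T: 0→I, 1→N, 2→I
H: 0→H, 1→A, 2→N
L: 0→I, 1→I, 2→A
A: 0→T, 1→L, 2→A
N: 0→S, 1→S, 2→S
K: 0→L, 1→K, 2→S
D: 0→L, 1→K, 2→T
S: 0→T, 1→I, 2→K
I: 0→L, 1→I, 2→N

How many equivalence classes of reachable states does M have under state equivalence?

Reachable states from the start: {A,I,K,L,N,S,T}. Unreachable: {D,H} — drop them.
P0 = {I,K,S} | {A,L,N,T}.
Split {I,K,S} by δ(·,2) → {K,S} and {I}.
Refine {K,S} on symbol 1: members go to different blocks, giving {S} and {K}.
Refine {A,L,N,T} on symbol 0: members go to different blocks, giving {L,T} and {N} and {A}.
On input 1, block {L,T} splits into {L} and {T}.
The partition is now stable with 7 blocks: {S} | {L} | {I} | {K} | {N} | {A} | {T}.

7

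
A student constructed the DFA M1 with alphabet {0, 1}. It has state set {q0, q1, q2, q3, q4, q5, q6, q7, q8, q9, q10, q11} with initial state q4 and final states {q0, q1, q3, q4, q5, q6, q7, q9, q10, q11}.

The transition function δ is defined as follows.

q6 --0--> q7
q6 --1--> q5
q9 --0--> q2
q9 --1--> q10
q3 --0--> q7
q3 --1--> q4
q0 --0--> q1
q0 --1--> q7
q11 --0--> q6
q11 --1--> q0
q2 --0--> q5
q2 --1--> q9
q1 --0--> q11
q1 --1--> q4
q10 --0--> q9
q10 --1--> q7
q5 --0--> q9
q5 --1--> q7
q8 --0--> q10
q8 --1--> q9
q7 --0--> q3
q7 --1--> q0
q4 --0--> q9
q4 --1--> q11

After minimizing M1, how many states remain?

Reachable states from the start: {q0,q1,q2,q3,q4,q5,q6,q7,q9,q10,q11}. Unreachable: {q8} — drop them.
P0 = {q0,q1,q3,q4,q5,q6,q7,q9,q10,q11} | {q2}.
On input 0, block {q0,q1,q3,q4,q5,q6,q7,q9,q10,q11} splits into {q0,q1,q3,q4,q5,q6,q7,q10,q11} and {q9}.
On input 0, block {q0,q1,q3,q4,q5,q6,q7,q10,q11} splits into {q0,q1,q3,q6,q7,q11} and {q4,q5,q10}.
Refine {q0,q1,q3,q6,q7,q11} on symbol 1: members go to different blocks, giving {q0,q7,q11} and {q1,q3,q6}.
The partition is now stable with 5 blocks: {q0,q7,q11} | {q2} | {q9} | {q4,q5,q10} | {q1,q3,q6}.

5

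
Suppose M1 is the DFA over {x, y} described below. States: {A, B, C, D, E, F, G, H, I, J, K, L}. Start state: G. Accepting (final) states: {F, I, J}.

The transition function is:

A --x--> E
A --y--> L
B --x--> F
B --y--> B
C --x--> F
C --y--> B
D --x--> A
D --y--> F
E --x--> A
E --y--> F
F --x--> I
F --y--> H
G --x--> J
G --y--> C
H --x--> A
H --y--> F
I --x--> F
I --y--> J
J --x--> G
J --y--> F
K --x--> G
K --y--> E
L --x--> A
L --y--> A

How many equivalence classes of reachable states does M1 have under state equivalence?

8

States {D,K} cannot be reached from the start state, so discard them.
Start with accepting vs non-accepting: {F,I,J} | {A,B,C,E,G,H,L}.
Refine {F,I,J} on symbol x: members go to different blocks, giving {F,I} and {J}.
Refine {F,I} on symbol y: members go to different blocks, giving {F} and {I}.
Split {A,B,C,E,G,H,L} by δ(·,x) → {A,E,H,L} and {B,C} and {G}.
Split {A,E,H,L} by δ(·,y) → {A,L} and {E,H}.
Refine {A,L} on symbol x: members go to different blocks, giving {A} and {L}.
The partition is now stable with 8 blocks: {F} | {A} | {J} | {I} | {B,C} | {G} | {E,H} | {L}.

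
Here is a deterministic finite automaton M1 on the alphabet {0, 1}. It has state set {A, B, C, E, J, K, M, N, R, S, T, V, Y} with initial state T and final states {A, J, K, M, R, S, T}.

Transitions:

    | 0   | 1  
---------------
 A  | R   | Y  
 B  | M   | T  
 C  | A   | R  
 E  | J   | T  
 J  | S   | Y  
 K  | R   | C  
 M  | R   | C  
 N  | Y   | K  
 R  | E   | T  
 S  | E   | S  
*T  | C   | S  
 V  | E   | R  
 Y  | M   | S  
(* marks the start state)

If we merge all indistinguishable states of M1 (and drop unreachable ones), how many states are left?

States {B,K,N,V} cannot be reached from the start state, so discard them.
Initial partition by acceptance: {A,J,M,R,S,T} | {C,E,Y}.
On input 0, block {A,J,M,R,S,T} splits into {R,S,T} and {A,J,M}.
No further refinement is possible. Final partition (3 blocks): {R,S,T} | {C,E,Y} | {A,J,M}.

3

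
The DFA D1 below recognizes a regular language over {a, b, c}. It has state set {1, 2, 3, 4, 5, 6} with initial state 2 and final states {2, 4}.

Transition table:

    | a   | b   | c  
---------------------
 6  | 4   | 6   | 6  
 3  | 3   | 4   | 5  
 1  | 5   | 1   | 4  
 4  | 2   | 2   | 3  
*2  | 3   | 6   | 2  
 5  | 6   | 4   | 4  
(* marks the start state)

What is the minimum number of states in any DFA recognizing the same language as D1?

5

Reachable states from the start: {2,3,4,5,6}. Unreachable: {1} — drop them.
Start with accepting vs non-accepting: {2,4} | {3,5,6}.
Refine {2,4} on symbol a: members go to different blocks, giving {2} and {4}.
Split {3,5,6} by δ(·,a) → {3,5} and {6}.
Refine {3,5} on symbol a: members go to different blocks, giving {3} and {5}.
No further refinement is possible. Final partition (5 blocks): {2} | {3} | {4} | {6} | {5}.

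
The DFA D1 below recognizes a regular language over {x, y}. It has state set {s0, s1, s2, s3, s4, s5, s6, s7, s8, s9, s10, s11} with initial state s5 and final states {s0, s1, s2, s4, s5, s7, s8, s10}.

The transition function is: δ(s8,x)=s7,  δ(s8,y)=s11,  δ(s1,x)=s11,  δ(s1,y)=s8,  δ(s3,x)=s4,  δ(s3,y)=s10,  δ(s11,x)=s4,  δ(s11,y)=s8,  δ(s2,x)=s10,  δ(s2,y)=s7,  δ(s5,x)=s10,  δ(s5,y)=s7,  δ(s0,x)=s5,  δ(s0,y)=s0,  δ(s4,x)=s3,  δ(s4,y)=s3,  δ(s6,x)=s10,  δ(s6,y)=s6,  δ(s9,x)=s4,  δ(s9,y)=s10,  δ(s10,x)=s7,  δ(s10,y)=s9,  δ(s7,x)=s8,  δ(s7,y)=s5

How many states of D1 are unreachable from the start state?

4

BFS from s5 reaches {s3, s4, s5, s7, s8, s9, s10, s11}; the 4 state(s) s0, s1, s2, s6 are never visited.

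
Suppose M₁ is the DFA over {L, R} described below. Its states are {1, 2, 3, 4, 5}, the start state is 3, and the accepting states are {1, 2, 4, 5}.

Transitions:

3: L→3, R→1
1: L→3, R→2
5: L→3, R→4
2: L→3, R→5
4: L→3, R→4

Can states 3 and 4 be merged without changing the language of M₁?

All states are reachable from the start state.
P0 = {1,2,4,5} | {3}.
No further refinement is possible. Final partition (2 blocks): {1,2,4,5} | {3}.
3 and 4 end up in different blocks, so they are distinguishable. For instance, the string 'ε' is accepted from only 4.

No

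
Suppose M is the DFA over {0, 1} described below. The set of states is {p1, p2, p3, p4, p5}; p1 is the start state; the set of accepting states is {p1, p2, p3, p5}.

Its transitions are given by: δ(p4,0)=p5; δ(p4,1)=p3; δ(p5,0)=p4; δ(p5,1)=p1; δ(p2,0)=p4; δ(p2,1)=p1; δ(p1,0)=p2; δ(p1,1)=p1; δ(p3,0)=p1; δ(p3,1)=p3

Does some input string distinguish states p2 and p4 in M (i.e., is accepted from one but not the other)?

All states are reachable from the start state.
P0 = {p1,p2,p3,p5} | {p4}.
Split {p1,p2,p3,p5} by δ(·,0) → {p1,p3} and {p2,p5}.
Refine {p1,p3} on symbol 0: members go to different blocks, giving {p1} and {p3}.
Stable partition: {p1} | {p4} | {p2,p5} | {p3} — 4 equivalence classes.
p2 and p4 end up in different blocks, so they are distinguishable. For instance, the string 'ε' is accepted from only p2.

Yes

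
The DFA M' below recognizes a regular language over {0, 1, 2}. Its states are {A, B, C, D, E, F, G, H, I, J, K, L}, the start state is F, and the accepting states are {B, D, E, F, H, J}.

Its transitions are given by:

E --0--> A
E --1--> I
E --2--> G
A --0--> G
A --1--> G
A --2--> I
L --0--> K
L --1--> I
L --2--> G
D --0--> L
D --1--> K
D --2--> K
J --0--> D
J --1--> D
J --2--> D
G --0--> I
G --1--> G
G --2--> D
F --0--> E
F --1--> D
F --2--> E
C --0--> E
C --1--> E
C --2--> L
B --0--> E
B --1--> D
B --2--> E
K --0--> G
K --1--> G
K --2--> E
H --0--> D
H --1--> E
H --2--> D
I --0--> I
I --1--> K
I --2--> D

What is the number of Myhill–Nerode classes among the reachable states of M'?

4

First remove the unreachable states {B,C,H,J}; 8 states remain.
Start with accepting vs non-accepting: {D,E,F} | {A,G,I,K,L}.
Split {D,E,F} by δ(·,0) → {D,E} and {F}.
Refine {A,G,I,K,L} on symbol 2: members go to different blocks, giving {G,I,K} and {A,L}.
Stable partition: {D,E} | {G,I,K} | {F} | {A,L} — 4 equivalence classes.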